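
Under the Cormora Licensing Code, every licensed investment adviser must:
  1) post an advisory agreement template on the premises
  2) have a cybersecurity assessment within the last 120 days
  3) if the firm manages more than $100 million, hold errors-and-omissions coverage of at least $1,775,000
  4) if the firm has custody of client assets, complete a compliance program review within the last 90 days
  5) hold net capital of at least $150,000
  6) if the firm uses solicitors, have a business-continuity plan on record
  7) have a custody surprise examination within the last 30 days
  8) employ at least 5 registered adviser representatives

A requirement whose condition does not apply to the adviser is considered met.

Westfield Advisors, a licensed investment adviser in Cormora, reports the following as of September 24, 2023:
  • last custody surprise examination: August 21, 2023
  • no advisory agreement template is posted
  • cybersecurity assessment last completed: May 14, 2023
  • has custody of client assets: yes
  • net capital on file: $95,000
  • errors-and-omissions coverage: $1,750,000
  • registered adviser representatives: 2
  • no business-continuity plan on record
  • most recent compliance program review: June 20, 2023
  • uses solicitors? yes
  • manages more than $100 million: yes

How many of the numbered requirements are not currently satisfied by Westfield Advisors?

8

1. advisory agreement template absent → not met
2. cybersecurity assessment 133 days ago vs limit 120 → not met
3. condition 'manages more than $100 million' holds; errors-and-omissions coverage $1,750,000 < $1,775,000 → not met
4. condition 'has custody of client assets' holds; compliance program review 96 days ago vs limit 90 → not met
5. net capital $95,000 < $150,000 → not met
6. condition 'uses solicitors' holds; business-continuity plan absent → not met
7. custody surprise examination 34 days ago vs limit 30 → not met
8. registered adviser representatives 2 < 5 → not met
Not met: 8 of 8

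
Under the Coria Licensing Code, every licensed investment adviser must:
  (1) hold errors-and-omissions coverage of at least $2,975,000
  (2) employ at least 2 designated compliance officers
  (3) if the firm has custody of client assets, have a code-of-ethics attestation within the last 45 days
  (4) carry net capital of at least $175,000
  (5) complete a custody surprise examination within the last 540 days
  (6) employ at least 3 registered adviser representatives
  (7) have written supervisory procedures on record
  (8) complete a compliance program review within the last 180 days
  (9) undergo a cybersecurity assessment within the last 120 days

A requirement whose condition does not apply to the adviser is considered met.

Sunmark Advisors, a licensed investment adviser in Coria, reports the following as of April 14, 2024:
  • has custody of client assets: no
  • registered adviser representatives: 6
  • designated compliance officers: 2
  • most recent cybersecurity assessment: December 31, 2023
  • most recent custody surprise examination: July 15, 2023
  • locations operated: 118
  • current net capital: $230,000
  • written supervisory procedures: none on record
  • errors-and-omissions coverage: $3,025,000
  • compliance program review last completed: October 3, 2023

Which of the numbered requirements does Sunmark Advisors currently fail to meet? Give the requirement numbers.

7, 8

1. errors-and-omissions coverage $3,025,000 ≥ $2,975,000 → met
2. designated compliance officers 2 ≥ 2 → met
3. condition 'has custody of client assets' does not hold → requirement n/a → met
4. net capital $230,000 ≥ $175,000 → met
5. custody surprise examination 274 days ago vs limit 540 → met
6. registered adviser representatives 6 ≥ 3 → met
7. written supervisory procedures absent → not met
8. compliance program review 194 days ago vs limit 180 → not met
9. cybersecurity assessment 105 days ago vs limit 120 → met
Not met: 7, 8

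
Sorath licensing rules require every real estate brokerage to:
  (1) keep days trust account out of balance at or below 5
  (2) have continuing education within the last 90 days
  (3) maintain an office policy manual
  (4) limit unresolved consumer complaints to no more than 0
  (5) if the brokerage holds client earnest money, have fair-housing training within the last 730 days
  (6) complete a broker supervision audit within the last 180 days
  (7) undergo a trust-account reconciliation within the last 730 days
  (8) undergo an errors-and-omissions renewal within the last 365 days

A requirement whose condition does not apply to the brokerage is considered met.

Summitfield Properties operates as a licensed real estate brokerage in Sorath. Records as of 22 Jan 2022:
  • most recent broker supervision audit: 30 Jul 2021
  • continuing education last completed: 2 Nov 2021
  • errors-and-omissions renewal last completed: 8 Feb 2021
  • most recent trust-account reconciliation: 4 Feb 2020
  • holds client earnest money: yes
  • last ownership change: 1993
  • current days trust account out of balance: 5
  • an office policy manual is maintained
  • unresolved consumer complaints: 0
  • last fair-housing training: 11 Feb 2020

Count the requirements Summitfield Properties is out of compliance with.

0

1. days trust account out of balance 5 ≤ 5 → met
2. continuing education 81 days ago vs limit 90 → met
3. office policy manual present → met
4. unresolved consumer complaints 0 ≤ 0 → met
5. condition 'holds client earnest money' holds; fair-housing training 711 days ago vs limit 730 → met
6. broker supervision audit 176 days ago vs limit 180 → met
7. trust-account reconciliation 718 days ago vs limit 730 → met
8. errors-and-omissions renewal 348 days ago vs limit 365 → met
Not met: 0 of 8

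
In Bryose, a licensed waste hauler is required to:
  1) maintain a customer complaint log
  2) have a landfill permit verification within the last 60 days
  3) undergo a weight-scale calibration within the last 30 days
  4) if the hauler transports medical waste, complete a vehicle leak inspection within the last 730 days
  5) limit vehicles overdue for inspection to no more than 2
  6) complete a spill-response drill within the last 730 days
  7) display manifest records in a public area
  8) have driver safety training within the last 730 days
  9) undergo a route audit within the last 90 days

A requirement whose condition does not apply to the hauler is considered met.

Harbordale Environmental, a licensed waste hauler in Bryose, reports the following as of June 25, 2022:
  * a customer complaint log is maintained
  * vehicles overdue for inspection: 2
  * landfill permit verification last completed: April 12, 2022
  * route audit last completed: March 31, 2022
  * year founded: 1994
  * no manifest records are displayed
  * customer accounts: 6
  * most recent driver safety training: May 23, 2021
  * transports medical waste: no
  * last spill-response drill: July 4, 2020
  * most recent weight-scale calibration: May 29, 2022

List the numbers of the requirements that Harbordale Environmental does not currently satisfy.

1. customer complaint log present → met
2. landfill permit verification 74 days ago vs limit 60 → not met
3. weight-scale calibration 27 days ago vs limit 30 → met
4. condition 'transports medical waste' does not hold → requirement n/a → met
5. vehicles overdue for inspection 2 ≤ 2 → met
6. spill-response drill 721 days ago vs limit 730 → met
7. manifest records absent → not met
8. driver safety training 398 days ago vs limit 730 → met
9. route audit 86 days ago vs limit 90 → met
Not met: 2, 7

2, 7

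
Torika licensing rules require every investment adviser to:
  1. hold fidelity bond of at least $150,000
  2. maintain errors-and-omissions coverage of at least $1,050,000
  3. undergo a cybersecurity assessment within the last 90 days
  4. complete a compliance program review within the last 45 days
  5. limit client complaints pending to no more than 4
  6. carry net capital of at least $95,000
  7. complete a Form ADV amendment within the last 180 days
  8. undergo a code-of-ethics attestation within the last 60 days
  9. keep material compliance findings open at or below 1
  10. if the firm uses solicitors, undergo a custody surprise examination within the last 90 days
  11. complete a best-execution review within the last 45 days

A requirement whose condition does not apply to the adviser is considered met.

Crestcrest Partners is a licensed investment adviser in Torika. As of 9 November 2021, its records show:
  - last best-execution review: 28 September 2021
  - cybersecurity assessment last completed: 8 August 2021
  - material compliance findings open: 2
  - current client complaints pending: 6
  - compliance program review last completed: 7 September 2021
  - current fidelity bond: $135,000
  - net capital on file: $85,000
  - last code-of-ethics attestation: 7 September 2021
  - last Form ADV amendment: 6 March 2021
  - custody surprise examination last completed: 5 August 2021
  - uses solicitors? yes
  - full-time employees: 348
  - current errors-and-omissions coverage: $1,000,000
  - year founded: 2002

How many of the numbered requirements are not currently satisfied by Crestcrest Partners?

1. fidelity bond $135,000 < $150,000 → not met
2. errors-and-omissions coverage $1,000,000 < $1,050,000 → not met
3. cybersecurity assessment 93 days ago vs limit 90 → not met
4. compliance program review 63 days ago vs limit 45 → not met
5. client complaints pending 6 > 4 → not met
6. net capital $85,000 < $95,000 → not met
7. Form ADV amendment 248 days ago vs limit 180 → not met
8. code-of-ethics attestation 63 days ago vs limit 60 → not met
9. material compliance findings open 2 > 1 → not met
10. condition 'uses solicitors' holds; custody surprise examination 96 days ago vs limit 90 → not met
11. best-execution review 42 days ago vs limit 45 → met
Not met: 10 of 11

10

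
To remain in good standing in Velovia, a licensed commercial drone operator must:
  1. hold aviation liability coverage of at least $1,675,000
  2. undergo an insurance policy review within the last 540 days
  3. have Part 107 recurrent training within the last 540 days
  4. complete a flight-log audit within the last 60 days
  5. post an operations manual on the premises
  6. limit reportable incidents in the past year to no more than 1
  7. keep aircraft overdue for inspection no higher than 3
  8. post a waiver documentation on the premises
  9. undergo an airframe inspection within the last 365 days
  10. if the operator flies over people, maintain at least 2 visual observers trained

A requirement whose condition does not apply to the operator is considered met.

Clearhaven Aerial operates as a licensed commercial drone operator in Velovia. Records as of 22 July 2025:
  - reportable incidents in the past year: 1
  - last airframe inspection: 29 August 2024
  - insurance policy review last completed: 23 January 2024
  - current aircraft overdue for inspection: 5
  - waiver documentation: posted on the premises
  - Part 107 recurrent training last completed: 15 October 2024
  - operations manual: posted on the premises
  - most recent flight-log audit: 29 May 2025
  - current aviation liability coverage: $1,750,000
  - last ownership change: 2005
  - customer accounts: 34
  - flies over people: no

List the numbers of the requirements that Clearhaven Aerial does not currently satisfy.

2, 7

1. aviation liability coverage $1,750,000 ≥ $1,675,000 → met
2. insurance policy review 546 days ago vs limit 540 → not met
3. Part 107 recurrent training 280 days ago vs limit 540 → met
4. flight-log audit 54 days ago vs limit 60 → met
5. operations manual present → met
6. reportable incidents in the past year 1 ≤ 1 → met
7. aircraft overdue for inspection 5 > 3 → not met
8. waiver documentation present → met
9. airframe inspection 327 days ago vs limit 365 → met
10. condition 'flies over people' does not hold → requirement n/a → met
Not met: 2, 7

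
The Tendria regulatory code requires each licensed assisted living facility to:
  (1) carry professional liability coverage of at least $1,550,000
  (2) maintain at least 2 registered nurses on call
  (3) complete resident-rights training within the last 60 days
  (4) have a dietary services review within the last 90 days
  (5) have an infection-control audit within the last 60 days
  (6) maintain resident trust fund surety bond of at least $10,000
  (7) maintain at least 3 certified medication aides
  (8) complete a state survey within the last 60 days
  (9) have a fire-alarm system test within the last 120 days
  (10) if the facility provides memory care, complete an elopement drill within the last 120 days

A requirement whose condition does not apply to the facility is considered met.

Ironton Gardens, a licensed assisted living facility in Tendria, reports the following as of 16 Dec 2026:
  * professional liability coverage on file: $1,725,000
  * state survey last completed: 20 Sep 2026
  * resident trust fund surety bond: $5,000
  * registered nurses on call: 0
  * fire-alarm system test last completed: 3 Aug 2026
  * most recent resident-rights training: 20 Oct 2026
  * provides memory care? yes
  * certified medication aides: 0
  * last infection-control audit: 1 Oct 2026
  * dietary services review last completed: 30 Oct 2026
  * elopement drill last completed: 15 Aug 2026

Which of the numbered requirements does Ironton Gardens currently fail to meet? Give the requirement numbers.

2, 5, 6, 7, 8, 9, 10

1. professional liability coverage $1,725,000 ≥ $1,550,000 → met
2. registered nurses on call 0 < 2 → not met
3. resident-rights training 57 days ago vs limit 60 → met
4. dietary services review 47 days ago vs limit 90 → met
5. infection-control audit 76 days ago vs limit 60 → not met
6. resident trust fund surety bond $5,000 < $10,000 → not met
7. certified medication aides 0 < 3 → not met
8. state survey 87 days ago vs limit 60 → not met
9. fire-alarm system test 135 days ago vs limit 120 → not met
10. condition 'provides memory care' holds; elopement drill 123 days ago vs limit 120 → not met
Not met: 2, 5, 6, 7, 8, 9, 10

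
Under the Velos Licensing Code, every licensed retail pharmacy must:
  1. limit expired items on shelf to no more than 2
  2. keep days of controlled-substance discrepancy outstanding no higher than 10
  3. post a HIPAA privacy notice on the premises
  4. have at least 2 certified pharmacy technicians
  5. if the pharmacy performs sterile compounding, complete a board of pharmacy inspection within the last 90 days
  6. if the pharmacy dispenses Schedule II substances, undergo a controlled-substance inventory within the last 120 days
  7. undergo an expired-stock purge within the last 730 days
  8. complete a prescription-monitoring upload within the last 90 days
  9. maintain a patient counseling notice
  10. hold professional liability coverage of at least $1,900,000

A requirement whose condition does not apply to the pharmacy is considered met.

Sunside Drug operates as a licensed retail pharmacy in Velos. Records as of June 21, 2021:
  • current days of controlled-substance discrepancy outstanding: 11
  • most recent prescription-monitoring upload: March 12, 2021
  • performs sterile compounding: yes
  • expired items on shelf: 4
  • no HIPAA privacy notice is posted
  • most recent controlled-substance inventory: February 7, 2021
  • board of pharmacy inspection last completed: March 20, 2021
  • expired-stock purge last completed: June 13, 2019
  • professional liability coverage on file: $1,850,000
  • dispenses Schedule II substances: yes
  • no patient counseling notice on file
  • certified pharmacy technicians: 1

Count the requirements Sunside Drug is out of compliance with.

1. expired items on shelf 4 > 2 → not met
2. days of controlled-substance discrepancy outstanding 11 > 10 → not met
3. HIPAA privacy notice absent → not met
4. certified pharmacy technicians 1 < 2 → not met
5. condition 'performs sterile compounding' holds; board of pharmacy inspection 93 days ago vs limit 90 → not met
6. condition 'dispenses Schedule II substances' holds; controlled-substance inventory 134 days ago vs limit 120 → not met
7. expired-stock purge 739 days ago vs limit 730 → not met
8. prescription-monitoring upload 101 days ago vs limit 90 → not met
9. patient counseling notice absent → not met
10. professional liability coverage $1,850,000 < $1,900,000 → not met
Not met: 10 of 10

10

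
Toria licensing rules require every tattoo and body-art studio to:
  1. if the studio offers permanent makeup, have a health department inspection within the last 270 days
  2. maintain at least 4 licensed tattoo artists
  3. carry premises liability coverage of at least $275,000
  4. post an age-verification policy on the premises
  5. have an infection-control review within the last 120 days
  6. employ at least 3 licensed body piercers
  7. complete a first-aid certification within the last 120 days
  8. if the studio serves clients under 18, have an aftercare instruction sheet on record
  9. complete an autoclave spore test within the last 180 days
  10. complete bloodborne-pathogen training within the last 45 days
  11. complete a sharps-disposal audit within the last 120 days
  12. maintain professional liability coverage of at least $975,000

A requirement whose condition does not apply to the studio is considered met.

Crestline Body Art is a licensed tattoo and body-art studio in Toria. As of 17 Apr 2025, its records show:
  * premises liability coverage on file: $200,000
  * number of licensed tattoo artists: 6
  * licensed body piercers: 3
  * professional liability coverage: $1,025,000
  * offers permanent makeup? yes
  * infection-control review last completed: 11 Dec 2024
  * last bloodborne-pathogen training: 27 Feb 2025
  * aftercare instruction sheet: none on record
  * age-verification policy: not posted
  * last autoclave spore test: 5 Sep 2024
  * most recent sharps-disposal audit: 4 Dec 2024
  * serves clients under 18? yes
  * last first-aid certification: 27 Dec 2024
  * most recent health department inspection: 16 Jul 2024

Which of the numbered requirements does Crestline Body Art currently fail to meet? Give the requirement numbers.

1, 3, 4, 5, 8, 9, 10, 11

1. condition 'offers permanent makeup' holds; health department inspection 275 days ago vs limit 270 → not met
2. licensed tattoo artists 6 ≥ 4 → met
3. premises liability coverage $200,000 < $275,000 → not met
4. age-verification policy absent → not met
5. infection-control review 127 days ago vs limit 120 → not met
6. licensed body piercers 3 ≥ 3 → met
7. first-aid certification 111 days ago vs limit 120 → met
8. condition 'serves clients under 18' holds; aftercare instruction sheet absent → not met
9. autoclave spore test 224 days ago vs limit 180 → not met
10. bloodborne-pathogen training 49 days ago vs limit 45 → not met
11. sharps-disposal audit 134 days ago vs limit 120 → not met
12. professional liability coverage $1,025,000 ≥ $975,000 → met
Not met: 1, 3, 4, 5, 8, 9, 10, 11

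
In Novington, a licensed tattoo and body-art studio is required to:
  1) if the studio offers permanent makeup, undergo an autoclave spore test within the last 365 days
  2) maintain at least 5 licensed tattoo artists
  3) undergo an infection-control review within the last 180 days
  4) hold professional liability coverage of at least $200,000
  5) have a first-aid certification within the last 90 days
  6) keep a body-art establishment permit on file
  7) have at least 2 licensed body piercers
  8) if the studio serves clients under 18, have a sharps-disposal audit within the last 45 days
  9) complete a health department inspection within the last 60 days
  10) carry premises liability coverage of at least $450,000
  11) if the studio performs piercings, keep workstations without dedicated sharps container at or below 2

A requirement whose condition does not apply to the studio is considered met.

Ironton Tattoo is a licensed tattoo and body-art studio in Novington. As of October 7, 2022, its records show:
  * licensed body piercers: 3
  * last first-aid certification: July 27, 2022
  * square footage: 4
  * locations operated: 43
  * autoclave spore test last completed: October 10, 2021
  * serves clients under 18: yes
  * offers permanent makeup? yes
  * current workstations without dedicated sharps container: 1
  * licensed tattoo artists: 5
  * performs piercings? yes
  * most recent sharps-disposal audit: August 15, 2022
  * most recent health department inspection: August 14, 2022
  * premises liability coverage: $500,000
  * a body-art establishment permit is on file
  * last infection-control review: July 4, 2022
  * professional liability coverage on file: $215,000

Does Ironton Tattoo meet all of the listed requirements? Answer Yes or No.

No

1. condition 'offers permanent makeup' holds; autoclave spore test 362 days ago vs limit 365 → met
2. licensed tattoo artists 5 ≥ 5 → met
3. infection-control review 95 days ago vs limit 180 → met
4. professional liability coverage $215,000 ≥ $200,000 → met
5. first-aid certification 72 days ago vs limit 90 → met
6. body-art establishment permit present → met
7. licensed body piercers 3 ≥ 2 → met
8. condition 'serves clients under 18' holds; sharps-disposal audit 53 days ago vs limit 45 → not met
9. health department inspection 54 days ago vs limit 60 → met
10. premises liability coverage $500,000 ≥ $450,000 → met
11. condition 'performs piercings' holds; workstations without dedicated sharps container 1 ≤ 2 → met
Not met: 8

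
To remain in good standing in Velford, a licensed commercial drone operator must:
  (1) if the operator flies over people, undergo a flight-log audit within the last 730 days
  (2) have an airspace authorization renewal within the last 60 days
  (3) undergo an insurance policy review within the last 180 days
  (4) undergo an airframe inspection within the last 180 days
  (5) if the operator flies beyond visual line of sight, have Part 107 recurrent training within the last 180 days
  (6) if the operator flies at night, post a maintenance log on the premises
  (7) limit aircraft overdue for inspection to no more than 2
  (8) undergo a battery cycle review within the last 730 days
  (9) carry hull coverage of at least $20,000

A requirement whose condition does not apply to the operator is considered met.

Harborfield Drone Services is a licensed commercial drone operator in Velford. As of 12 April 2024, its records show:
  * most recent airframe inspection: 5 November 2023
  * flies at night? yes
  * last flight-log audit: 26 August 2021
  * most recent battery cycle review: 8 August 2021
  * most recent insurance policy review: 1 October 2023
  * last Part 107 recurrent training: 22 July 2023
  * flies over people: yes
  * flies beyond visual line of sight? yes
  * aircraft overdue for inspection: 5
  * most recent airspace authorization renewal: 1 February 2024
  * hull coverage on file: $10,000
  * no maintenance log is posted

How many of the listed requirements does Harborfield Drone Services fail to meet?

1. condition 'flies over people' holds; flight-log audit 960 days ago vs limit 730 → not met
2. airspace authorization renewal 71 days ago vs limit 60 → not met
3. insurance policy review 194 days ago vs limit 180 → not met
4. airframe inspection 159 days ago vs limit 180 → met
5. condition 'flies beyond visual line of sight' holds; Part 107 recurrent training 265 days ago vs limit 180 → not met
6. condition 'flies at night' holds; maintenance log absent → not met
7. aircraft overdue for inspection 5 > 2 → not met
8. battery cycle review 978 days ago vs limit 730 → not met
9. hull coverage $10,000 < $20,000 → not met
Not met: 8 of 9

8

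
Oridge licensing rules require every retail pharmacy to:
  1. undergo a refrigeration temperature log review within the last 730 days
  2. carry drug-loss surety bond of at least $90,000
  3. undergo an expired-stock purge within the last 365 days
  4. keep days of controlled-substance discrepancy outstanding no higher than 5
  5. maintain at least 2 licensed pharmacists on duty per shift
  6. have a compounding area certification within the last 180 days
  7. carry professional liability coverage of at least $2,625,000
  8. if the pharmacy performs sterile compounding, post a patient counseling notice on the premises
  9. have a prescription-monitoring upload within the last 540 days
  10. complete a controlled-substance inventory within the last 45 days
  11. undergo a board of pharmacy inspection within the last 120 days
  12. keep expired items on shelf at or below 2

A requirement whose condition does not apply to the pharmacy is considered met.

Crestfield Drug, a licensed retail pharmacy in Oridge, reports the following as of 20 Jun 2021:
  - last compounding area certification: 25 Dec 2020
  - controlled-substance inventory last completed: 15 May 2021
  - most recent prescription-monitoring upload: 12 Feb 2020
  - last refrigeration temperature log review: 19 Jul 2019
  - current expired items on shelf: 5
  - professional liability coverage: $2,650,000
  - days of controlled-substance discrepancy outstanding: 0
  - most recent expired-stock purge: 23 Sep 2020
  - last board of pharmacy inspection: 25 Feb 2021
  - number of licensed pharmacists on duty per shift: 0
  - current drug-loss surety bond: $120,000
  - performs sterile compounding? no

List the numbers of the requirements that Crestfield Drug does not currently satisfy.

1. refrigeration temperature log review 702 days ago vs limit 730 → met
2. drug-loss surety bond $120,000 ≥ $90,000 → met
3. expired-stock purge 270 days ago vs limit 365 → met
4. days of controlled-substance discrepancy outstanding 0 ≤ 5 → met
5. licensed pharmacists on duty per shift 0 < 2 → not met
6. compounding area certification 177 days ago vs limit 180 → met
7. professional liability coverage $2,650,000 ≥ $2,625,000 → met
8. condition 'performs sterile compounding' does not hold → requirement n/a → met
9. prescription-monitoring upload 494 days ago vs limit 540 → met
10. controlled-substance inventory 36 days ago vs limit 45 → met
11. board of pharmacy inspection 115 days ago vs limit 120 → met
12. expired items on shelf 5 > 2 → not met
Not met: 5, 12

5, 12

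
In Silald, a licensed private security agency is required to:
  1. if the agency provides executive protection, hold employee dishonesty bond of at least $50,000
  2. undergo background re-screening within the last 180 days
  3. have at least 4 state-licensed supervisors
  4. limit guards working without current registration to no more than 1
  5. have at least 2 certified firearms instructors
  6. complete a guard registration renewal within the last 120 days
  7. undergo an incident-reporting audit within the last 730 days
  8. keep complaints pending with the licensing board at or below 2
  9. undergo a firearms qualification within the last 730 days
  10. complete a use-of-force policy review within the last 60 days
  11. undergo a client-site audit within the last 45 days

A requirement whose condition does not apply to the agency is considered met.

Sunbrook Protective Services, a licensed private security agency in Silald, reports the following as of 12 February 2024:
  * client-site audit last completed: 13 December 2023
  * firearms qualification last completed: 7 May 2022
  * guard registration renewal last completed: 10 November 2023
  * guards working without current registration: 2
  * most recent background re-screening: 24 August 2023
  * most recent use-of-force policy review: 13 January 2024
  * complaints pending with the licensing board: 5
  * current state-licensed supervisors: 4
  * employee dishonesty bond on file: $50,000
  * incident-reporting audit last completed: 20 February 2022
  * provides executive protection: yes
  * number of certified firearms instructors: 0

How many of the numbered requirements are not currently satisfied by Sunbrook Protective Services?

1. condition 'provides executive protection' holds; employee dishonesty bond $50,000 ≥ $50,000 → met
2. background re-screening 172 days ago vs limit 180 → met
3. state-licensed supervisors 4 ≥ 4 → met
4. guards working without current registration 2 > 1 → not met
5. certified firearms instructors 0 < 2 → not met
6. guard registration renewal 94 days ago vs limit 120 → met
7. incident-reporting audit 722 days ago vs limit 730 → met
8. complaints pending with the licensing board 5 > 2 → not met
9. firearms qualification 646 days ago vs limit 730 → met
10. use-of-force policy review 30 days ago vs limit 60 → met
11. client-site audit 61 days ago vs limit 45 → not met
Not met: 4 of 11

4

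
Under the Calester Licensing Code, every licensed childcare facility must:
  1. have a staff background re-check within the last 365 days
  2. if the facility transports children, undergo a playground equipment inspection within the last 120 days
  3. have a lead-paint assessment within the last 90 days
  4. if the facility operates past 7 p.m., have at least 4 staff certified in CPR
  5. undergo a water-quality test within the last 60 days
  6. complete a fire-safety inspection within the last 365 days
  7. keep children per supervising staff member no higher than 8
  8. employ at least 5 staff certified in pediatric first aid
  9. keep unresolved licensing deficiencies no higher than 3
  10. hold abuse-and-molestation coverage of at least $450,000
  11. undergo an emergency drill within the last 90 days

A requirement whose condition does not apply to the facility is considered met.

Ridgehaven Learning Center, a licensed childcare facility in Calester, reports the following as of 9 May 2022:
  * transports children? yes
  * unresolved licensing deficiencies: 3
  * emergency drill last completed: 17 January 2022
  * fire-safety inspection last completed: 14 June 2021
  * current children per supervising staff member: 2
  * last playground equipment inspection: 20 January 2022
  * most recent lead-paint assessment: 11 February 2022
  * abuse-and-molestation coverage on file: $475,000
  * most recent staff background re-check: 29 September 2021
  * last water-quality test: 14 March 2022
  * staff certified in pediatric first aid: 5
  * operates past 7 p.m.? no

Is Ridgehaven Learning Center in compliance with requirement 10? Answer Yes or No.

Yes

10. abuse-and-molestation coverage $475,000 ≥ $450,000 → met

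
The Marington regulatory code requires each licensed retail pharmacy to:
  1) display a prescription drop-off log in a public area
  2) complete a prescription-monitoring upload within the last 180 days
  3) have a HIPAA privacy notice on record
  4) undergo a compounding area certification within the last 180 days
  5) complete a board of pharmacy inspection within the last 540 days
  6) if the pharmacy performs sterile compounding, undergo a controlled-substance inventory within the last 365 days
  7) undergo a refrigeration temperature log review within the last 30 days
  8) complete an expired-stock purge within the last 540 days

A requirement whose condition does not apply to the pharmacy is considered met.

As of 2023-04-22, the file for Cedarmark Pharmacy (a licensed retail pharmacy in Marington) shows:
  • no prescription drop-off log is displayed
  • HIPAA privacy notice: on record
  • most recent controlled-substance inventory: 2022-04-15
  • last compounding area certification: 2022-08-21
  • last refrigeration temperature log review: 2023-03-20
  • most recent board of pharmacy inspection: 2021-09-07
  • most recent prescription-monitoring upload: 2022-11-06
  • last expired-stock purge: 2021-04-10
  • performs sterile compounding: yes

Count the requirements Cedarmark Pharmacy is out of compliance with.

6

1. prescription drop-off log absent → not met
2. prescription-monitoring upload 167 days ago vs limit 180 → met
3. HIPAA privacy notice present → met
4. compounding area certification 244 days ago vs limit 180 → not met
5. board of pharmacy inspection 592 days ago vs limit 540 → not met
6. condition 'performs sterile compounding' holds; controlled-substance inventory 372 days ago vs limit 365 → not met
7. refrigeration temperature log review 33 days ago vs limit 30 → not met
8. expired-stock purge 742 days ago vs limit 540 → not met
Not met: 6 of 8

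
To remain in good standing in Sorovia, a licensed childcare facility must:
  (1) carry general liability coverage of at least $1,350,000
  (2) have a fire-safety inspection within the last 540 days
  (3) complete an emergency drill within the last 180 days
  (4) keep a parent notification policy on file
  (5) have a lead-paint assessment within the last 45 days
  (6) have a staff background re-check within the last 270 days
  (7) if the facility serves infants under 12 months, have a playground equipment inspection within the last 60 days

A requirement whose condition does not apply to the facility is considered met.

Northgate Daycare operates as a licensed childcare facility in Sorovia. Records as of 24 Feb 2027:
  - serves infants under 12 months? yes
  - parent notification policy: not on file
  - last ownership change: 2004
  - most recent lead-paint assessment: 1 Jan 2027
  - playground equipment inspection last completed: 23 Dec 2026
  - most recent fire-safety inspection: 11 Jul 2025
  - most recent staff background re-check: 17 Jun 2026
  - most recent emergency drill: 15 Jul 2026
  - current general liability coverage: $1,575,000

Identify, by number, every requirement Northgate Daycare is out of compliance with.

1. general liability coverage $1,575,000 ≥ $1,350,000 → met
2. fire-safety inspection 593 days ago vs limit 540 → not met
3. emergency drill 224 days ago vs limit 180 → not met
4. parent notification policy absent → not met
5. lead-paint assessment 54 days ago vs limit 45 → not met
6. staff background re-check 252 days ago vs limit 270 → met
7. condition 'serves infants under 12 months' holds; playground equipment inspection 63 days ago vs limit 60 → not met
Not met: 2, 3, 4, 5, 7

2, 3, 4, 5, 7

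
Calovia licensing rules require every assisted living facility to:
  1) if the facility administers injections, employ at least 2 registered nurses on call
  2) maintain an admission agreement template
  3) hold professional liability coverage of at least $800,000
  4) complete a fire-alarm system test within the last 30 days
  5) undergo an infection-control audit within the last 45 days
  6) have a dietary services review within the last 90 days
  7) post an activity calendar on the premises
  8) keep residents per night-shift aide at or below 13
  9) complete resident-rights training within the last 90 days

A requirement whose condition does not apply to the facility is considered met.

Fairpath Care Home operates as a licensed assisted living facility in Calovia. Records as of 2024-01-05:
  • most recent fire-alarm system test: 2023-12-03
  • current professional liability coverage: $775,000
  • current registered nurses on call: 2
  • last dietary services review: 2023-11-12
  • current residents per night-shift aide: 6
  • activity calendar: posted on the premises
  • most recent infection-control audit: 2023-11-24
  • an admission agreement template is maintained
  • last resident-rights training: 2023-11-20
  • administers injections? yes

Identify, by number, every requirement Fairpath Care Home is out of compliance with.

1. condition 'administers injections' holds; registered nurses on call 2 ≥ 2 → met
2. admission agreement template present → met
3. professional liability coverage $775,000 < $800,000 → not met
4. fire-alarm system test 33 days ago vs limit 30 → not met
5. infection-control audit 42 days ago vs limit 45 → met
6. dietary services review 54 days ago vs limit 90 → met
7. activity calendar present → met
8. residents per night-shift aide 6 ≤ 13 → met
9. resident-rights training 46 days ago vs limit 90 → met
Not met: 3, 4

3, 4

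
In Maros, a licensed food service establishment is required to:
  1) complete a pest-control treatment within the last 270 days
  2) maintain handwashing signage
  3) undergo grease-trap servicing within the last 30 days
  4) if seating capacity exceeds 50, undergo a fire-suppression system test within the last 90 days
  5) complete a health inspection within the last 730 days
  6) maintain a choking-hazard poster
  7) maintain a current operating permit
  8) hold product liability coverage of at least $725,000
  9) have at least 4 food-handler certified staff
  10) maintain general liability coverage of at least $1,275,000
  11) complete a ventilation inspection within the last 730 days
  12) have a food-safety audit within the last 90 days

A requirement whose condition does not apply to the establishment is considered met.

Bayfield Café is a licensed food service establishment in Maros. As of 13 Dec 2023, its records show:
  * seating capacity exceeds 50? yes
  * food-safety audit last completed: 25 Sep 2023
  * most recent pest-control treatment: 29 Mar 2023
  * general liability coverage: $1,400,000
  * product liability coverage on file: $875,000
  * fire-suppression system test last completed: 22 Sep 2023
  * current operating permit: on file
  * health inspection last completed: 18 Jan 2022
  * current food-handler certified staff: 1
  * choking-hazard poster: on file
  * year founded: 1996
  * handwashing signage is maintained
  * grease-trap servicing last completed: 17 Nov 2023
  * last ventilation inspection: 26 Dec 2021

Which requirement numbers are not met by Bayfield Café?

9

1. pest-control treatment 259 days ago vs limit 270 → met
2. handwashing signage present → met
3. grease-trap servicing 26 days ago vs limit 30 → met
4. condition 'seating capacity exceeds 50' holds; fire-suppression system test 82 days ago vs limit 90 → met
5. health inspection 694 days ago vs limit 730 → met
6. choking-hazard poster present → met
7. current operating permit present → met
8. product liability coverage $875,000 ≥ $725,000 → met
9. food-handler certified staff 1 < 4 → not met
10. general liability coverage $1,400,000 ≥ $1,275,000 → met
11. ventilation inspection 717 days ago vs limit 730 → met
12. food-safety audit 79 days ago vs limit 90 → met
Not met: 9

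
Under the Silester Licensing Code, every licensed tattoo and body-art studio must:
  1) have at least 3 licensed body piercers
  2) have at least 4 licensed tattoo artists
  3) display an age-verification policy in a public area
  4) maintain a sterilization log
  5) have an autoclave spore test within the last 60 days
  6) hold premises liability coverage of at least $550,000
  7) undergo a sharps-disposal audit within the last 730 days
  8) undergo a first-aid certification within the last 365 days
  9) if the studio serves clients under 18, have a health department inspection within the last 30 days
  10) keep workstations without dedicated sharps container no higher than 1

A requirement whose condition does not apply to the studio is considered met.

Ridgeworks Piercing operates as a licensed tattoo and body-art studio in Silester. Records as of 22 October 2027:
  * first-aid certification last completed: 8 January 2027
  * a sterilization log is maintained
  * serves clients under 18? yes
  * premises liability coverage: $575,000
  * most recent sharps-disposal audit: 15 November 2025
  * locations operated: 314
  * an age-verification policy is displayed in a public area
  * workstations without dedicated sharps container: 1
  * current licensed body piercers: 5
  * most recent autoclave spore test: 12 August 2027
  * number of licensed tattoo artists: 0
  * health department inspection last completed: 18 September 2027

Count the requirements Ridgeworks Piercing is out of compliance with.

3

1. licensed body piercers 5 ≥ 3 → met
2. licensed tattoo artists 0 < 4 → not met
3. age-verification policy present → met
4. sterilization log present → met
5. autoclave spore test 71 days ago vs limit 60 → not met
6. premises liability coverage $575,000 ≥ $550,000 → met
7. sharps-disposal audit 706 days ago vs limit 730 → met
8. first-aid certification 287 days ago vs limit 365 → met
9. condition 'serves clients under 18' holds; health department inspection 34 days ago vs limit 30 → not met
10. workstations without dedicated sharps container 1 ≤ 1 → met
Not met: 3 of 10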